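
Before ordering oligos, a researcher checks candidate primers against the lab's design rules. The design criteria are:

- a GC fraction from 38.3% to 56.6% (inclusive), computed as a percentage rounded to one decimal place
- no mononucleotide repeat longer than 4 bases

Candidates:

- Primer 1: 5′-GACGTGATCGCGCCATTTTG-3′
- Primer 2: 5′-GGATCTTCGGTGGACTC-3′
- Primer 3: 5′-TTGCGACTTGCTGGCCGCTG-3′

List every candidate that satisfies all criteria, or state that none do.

Primer 1 only.

Primer 1 (20 nt, A=3 T=6 G=6 C=5): GC 11/20 = 55.0% ✓; longest run = 4 ✓ — passes.
Primer 2 (17 nt, A=2 T=5 G=6 C=4): GC 10/17 = 58.8%, outside 38.3–56.6% ✗; longest run = 2 ✓ — fails.
Primer 3 (20 nt, A=1 T=6 G=7 C=6): GC 13/20 = 65.0%, outside 38.3–56.6% ✗; longest run = 2 ✓ — fails.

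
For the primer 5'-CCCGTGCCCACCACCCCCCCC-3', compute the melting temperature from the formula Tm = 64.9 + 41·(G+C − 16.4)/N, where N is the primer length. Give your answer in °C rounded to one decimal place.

68.0°C

Base counts: A=2, T=1, G=2, C=16; G+C = 18, N = 21.
Tm = 64.9 + 41·(18 − 16.4)/21 = 64.9 + 65.60/21 = 68.0°C.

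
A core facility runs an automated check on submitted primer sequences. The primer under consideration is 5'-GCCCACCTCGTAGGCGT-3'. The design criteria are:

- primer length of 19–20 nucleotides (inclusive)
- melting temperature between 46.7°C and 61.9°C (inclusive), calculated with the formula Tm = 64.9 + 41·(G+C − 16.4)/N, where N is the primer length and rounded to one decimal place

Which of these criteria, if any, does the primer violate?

Fails: length.

Base counts: A=2, T=3, G=5, C=7 (length 17).
length: length 17, outside 19–20 ✗
Tm: Tm = 64.9 + 41·(12 − 16.4)/17 = 54.3°C ✓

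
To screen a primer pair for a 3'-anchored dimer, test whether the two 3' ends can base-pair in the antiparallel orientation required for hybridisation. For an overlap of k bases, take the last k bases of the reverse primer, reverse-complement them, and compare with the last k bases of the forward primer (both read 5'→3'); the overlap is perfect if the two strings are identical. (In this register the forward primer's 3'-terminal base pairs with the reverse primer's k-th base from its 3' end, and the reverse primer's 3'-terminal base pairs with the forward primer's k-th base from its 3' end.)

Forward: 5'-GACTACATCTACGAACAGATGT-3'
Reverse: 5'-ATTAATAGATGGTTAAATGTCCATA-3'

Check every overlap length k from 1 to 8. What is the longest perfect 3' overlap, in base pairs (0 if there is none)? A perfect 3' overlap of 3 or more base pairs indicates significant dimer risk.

Longest perfect overlap: 1 complementary base pair; below the dimer-risk threshold (threshold 3).

Last 8 bases (5'→3') — forward …ACAGATGT, reverse …TGTCCATA.
Reverse complement of the reverse primer's last 8 bases: TATGGACA; its first k bases are the reverse complement of the reverse primer's last k bases, so a perfect k-base overlap needs the forward primer's last k bases to equal them.
Comparing (forward last k vs required): k=1: T vs T ✓; k=2: GT vs TA ✗; k=3: TGT vs TAT ✗; k=4: ATGT vs TATG ✗; k=5: GATGT vs TATGG ✗; k=6: AGATGT vs TATGGA ✗; k=7: CAGATGT vs TATGGAC ✗; k=8: ACAGATGT vs TATGGACA ✗.
Only k = 1 is perfect, so the longest perfect 3' overlap is 1.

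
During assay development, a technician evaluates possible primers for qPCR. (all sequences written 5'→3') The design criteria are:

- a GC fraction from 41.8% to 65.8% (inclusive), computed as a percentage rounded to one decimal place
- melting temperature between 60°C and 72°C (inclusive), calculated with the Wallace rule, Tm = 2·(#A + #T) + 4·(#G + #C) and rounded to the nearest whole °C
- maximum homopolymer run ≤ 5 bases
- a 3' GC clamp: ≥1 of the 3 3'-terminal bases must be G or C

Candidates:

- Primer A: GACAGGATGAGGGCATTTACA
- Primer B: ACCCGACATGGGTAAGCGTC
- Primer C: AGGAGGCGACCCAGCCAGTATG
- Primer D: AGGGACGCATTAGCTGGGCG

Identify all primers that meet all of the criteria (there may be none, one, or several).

Primer A (21 nt, A=7 T=4 G=7 C=3): GC 10/21 = 47.6% ✓; Tm = 2·11 + 4·10 = 62°C ✓; longest run = 3 ✓; 3' end ACA has 1 G/C ✓ — passes.
Primer B (20 nt, A=5 T=3 G=6 C=6): GC 12/20 = 60.0% ✓; Tm = 2·8 + 4·12 = 64°C ✓; longest run = 3 ✓; 3' end GTC has 2 G/C ✓ — passes.
Primer C (22 nt, A=6 T=2 G=8 C=6): GC 14/22 = 63.6% ✓; Tm = 2·8 + 4·14 = 72°C ✓; longest run = 3 ✓; 3' end ATG has 1 G/C ✓ — passes.
Primer D (20 nt, A=4 T=3 G=9 C=4): GC 13/20 = 65.0% ✓; Tm = 2·7 + 4·13 = 66°C ✓; longest run = 3 ✓; 3' end GCG has 3 G/C ✓ — passes.

Primer A, Primer B, Primer C and Primer D.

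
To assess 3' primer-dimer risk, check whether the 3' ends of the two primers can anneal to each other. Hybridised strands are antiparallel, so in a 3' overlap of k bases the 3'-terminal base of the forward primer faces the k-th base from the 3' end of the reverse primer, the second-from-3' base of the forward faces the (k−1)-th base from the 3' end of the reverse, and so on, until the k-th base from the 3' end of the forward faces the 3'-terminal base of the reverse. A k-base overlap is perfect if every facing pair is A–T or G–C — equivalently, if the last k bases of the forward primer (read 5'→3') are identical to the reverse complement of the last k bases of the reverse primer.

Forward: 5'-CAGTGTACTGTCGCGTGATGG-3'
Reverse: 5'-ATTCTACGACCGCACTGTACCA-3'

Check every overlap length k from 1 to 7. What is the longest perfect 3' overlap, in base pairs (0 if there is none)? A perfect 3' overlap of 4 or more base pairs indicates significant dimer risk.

Longest perfect overlap: 3 complementary base pairs; below the dimer-risk threshold (threshold 4).

Last 7 bases (5'→3') — forward …GTGATGG, reverse …TGTACCA.
Reverse complement of the reverse primer's last 7 bases: TGGTACA; its first k bases are the reverse complement of the reverse primer's last k bases, so a perfect k-base overlap needs the forward primer's last k bases to equal them.
Comparing (forward last k vs required): k=1: G vs T ✗; k=2: GG vs TG ✗; k=3: TGG vs TGG ✓; k=4: ATGG vs TGGT ✗; k=5: GATGG vs TGGTA ✗; k=6: TGATGG vs TGGTAC ✗; k=7: GTGATGG vs TGGTACA ✗.
Only k = 3 is perfect, so the longest perfect 3' overlap is 3.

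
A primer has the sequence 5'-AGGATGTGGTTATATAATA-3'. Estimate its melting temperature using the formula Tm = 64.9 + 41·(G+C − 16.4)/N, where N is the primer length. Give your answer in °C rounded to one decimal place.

40.3°C

Base counts: A=7, T=7, G=5, C=0; G+C = 5, N = 19.
Tm = 64.9 + 41·(5 − 16.4)/19 = 64.9 + -467.40/19 = 40.3°C.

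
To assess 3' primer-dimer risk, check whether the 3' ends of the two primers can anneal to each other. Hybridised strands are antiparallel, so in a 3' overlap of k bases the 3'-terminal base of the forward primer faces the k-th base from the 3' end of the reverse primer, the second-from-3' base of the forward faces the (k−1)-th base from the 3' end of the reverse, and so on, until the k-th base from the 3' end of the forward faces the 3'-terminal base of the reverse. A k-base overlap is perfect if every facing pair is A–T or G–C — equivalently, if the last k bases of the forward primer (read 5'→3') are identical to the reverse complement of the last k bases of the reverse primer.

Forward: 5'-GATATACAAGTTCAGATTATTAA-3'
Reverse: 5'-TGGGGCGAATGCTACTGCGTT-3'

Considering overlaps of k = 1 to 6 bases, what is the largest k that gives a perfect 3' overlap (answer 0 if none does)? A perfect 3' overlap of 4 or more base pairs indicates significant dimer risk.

Longest perfect overlap: 2 complementary base pairs; below the dimer-risk threshold (threshold 4).

Last 6 bases (5'→3') — forward …TATTAA, reverse …TGCGTT.
Reverse complement of the reverse primer's last 6 bases: AACGCA; its first k bases are the reverse complement of the reverse primer's last k bases, so a perfect k-base overlap needs the forward primer's last k bases to equal them.
Comparing (forward last k vs required): k=1: A vs A ✓; k=2: AA vs AA ✓; k=3: TAA vs AAC ✗; k=4: TTAA vs AACG ✗; k=5: ATTAA vs AACGC ✗; k=6: TATTAA vs AACGCA ✗.
Perfect overlaps at k = 1, 2; the largest is 2.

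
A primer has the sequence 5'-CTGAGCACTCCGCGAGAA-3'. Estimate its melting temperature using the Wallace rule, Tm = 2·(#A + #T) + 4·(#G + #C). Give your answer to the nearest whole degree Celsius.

Base counts: A=5, T=2, G=5, C=6 (length 18).
Tm = 2·(5+2) + 4·(5+6) = 2·7 + 4·11 = 14 + 44 = 58°C.

58°C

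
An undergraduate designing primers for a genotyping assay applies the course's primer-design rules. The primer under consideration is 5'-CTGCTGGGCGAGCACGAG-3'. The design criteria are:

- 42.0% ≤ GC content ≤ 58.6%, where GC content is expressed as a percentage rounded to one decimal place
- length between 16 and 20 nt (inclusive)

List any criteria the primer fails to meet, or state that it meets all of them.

Fails: GC content.

Base counts: A=3, T=2, G=8, C=5 (length 18).
GC content: GC 13/18 = 72.2%, outside 42.0–58.6% ✗
length: length 18 ✓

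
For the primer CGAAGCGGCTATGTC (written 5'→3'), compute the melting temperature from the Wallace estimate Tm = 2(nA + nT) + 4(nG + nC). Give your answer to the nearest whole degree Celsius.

Base counts: A=3, T=3, G=5, C=4 (length 15).
Tm = 2·(3+3) + 4·(5+4) = 2·6 + 4·9 = 12 + 36 = 48°C.

48°C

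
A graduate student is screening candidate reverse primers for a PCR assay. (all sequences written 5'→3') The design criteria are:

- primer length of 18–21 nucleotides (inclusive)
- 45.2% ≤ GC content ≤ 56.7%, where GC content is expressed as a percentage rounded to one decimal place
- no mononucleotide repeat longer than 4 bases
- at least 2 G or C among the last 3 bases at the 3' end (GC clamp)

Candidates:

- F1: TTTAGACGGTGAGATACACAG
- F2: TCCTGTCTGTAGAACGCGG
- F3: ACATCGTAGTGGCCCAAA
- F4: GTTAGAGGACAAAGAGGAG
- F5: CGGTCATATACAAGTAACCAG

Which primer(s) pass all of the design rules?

F4 only.

F1 (21 nt, A=7 T=5 G=6 C=3): length 21 ✓; GC 9/21 = 42.9%, outside 45.2–56.7% ✗; longest run = 3 ✓; 3' end CAG has 2 G/C ✓ — fails.
F2 (19 nt, A=3 T=5 G=6 C=5): length 19 ✓; GC 11/19 = 57.9%, outside 45.2–56.7% ✗; longest run = 2 ✓; 3' end CGG has 3 G/C ✓ — fails.
F3 (18 nt, A=6 T=3 G=4 C=5): length 18 ✓; GC 9/18 = 50.0% ✓; longest run = 3 ✓; 3' end AAA has 0 G/C, need ≥2 ✗ — fails.
F4 (19 nt, A=8 T=2 G=8 C=1): length 19 ✓; GC 9/19 = 47.4% ✓; longest run = 3 ✓; 3' end GAG has 2 G/C ✓ — passes.
F5 (21 nt, A=8 T=4 G=4 C=5): length 21 ✓; GC 9/21 = 42.9%, outside 45.2–56.7% ✗; longest run = 2 ✓; 3' end CAG has 2 G/C ✓ — fails.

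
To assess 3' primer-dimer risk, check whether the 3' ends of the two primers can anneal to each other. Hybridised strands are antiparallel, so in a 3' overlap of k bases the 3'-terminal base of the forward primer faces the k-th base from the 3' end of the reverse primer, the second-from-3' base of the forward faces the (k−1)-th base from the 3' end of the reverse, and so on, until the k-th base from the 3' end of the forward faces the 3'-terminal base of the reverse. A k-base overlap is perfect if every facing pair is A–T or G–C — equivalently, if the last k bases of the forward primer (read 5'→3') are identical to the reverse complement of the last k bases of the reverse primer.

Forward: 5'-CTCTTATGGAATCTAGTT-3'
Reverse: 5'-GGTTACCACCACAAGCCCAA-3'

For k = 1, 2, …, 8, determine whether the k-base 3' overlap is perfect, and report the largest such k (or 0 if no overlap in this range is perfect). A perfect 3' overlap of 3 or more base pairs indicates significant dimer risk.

Longest perfect overlap: 2 complementary base pairs; below the dimer-risk threshold (threshold 3).

Last 8 bases (5'→3') — forward …ATCTAGTT, reverse …AAGCCCAA.
Reverse complement of the reverse primer's last 8 bases: TTGGGCTT; its first k bases are the reverse complement of the reverse primer's last k bases, so a perfect k-base overlap needs the forward primer's last k bases to equal them.
Comparing (forward last k vs required): k=1: T vs T ✓; k=2: TT vs TT ✓; k=3: GTT vs TTG ✗; k=4: AGTT vs TTGG ✗; k=5: TAGTT vs TTGGG ✗; k=6: CTAGTT vs TTGGGC ✗; k=7: TCTAGTT vs TTGGGCT ✗; k=8: ATCTAGTT vs TTGGGCTT ✗.
Perfect overlaps at k = 1, 2; the largest is 2.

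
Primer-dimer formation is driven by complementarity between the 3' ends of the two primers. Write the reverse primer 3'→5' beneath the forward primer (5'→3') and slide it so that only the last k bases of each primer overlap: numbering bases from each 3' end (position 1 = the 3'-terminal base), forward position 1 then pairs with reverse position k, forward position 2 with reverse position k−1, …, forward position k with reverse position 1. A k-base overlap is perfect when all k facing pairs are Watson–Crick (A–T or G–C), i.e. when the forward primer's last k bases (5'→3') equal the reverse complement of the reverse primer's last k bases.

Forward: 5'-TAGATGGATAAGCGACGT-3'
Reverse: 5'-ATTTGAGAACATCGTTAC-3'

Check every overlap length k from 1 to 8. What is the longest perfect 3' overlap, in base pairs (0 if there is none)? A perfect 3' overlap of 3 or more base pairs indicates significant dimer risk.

Last 8 bases (5'→3') — forward …AGCGACGT, reverse …ATCGTTAC.
Reverse complement of the reverse primer's last 8 bases: GTAACGAT; its first k bases are the reverse complement of the reverse primer's last k bases, so a perfect k-base overlap needs the forward primer's last k bases to equal them.
Comparing (forward last k vs required): k=1: T vs G ✗; k=2: GT vs GT ✓; k=3: CGT vs GTA ✗; k=4: ACGT vs GTAA ✗; k=5: GACGT vs GTAAC ✗; k=6: CGACGT vs GTAACG ✗; k=7: GCGACGT vs GTAACGA ✗; k=8: AGCGACGT vs GTAACGAT ✗.
Only k = 2 is perfect, so the longest perfect 3' overlap is 2.

Longest perfect overlap: 2 complementary base pairs; below the dimer-risk threshold (threshold 3).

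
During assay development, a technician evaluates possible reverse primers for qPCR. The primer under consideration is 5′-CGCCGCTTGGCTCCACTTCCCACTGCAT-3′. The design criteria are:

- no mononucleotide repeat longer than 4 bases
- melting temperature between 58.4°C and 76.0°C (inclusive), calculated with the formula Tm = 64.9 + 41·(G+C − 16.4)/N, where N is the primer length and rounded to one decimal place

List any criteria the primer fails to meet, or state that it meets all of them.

Base counts: A=3, T=7, G=5, C=13 (length 28).
homopolymer run: longest run = 3 ✓
Tm: Tm = 64.9 + 41·(18 − 16.4)/28 = 67.2°C ✓

Meets all criteria.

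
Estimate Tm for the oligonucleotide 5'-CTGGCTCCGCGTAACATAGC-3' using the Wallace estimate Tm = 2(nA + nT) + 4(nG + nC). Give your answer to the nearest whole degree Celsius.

64°C

Base counts: A=4, T=4, G=5, C=7 (length 20).
Tm = 2·(4+4) + 4·(5+7) = 2·8 + 4·12 = 16 + 48 = 64°C.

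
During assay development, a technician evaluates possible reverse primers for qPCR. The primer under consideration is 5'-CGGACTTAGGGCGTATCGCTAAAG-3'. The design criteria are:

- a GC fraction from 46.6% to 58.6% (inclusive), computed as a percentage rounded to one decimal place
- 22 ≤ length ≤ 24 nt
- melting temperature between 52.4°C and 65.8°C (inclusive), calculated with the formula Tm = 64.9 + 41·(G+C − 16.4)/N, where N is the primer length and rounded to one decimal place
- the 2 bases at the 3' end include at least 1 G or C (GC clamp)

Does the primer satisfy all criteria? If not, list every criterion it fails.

Meets all criteria.

Base counts: A=6, T=5, G=8, C=5 (length 24).
GC content: GC 13/24 = 54.2% ✓
length: length 24 ✓
Tm: Tm = 64.9 + 41·(13 − 16.4)/24 = 59.1°C ✓
GC clamp: 3' end AG has 1 G/C ✓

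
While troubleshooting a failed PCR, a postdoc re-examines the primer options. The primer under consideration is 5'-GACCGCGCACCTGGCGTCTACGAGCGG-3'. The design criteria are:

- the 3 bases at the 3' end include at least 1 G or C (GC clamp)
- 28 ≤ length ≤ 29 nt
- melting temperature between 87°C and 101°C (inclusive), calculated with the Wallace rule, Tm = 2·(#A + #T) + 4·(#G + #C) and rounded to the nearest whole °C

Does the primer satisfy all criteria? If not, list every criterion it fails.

Base counts: A=4, T=3, G=10, C=10 (length 27).
GC clamp: 3' end CGG has 3 G/C ✓
length: length 27, outside 28–29 ✗
Tm: Tm = 2·7 + 4·20 = 94°C ✓

Fails: length.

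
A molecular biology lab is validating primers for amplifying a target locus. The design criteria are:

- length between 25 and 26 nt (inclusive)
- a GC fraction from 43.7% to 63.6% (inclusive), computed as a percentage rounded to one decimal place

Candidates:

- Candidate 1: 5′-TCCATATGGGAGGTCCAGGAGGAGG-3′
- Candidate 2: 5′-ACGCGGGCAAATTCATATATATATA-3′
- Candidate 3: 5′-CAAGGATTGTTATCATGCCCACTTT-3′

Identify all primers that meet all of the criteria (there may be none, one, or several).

Candidate 1 only.

Candidate 1 (25 nt, A=6 T=4 G=11 C=4): length 25 ✓; GC 15/25 = 60.0% ✓ — passes.
Candidate 2 (25 nt, A=10 T=7 G=4 C=4): length 25 ✓; GC 8/25 = 32.0%, outside 43.7–63.6% ✗ — fails.
Candidate 3 (25 nt, A=6 T=9 G=4 C=6): length 25 ✓; GC 10/25 = 40.0%, outside 43.7–63.6% ✗ — fails.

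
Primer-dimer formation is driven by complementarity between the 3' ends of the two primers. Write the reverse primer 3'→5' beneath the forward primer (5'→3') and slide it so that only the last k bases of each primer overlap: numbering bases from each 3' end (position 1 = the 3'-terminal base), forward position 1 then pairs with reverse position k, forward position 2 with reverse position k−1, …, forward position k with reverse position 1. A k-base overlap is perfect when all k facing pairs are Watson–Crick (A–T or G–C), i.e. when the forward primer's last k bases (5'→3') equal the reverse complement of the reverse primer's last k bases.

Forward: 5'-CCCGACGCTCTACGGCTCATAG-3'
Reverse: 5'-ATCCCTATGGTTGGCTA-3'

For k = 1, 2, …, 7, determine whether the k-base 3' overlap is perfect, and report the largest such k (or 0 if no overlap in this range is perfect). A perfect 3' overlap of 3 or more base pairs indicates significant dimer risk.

Last 7 bases (5'→3') — forward …CTCATAG, reverse …TTGGCTA.
Reverse complement of the reverse primer's last 7 bases: TAGCCAA; its first k bases are the reverse complement of the reverse primer's last k bases, so a perfect k-base overlap needs the forward primer's last k bases to equal them.
Comparing (forward last k vs required): k=1: G vs T ✗; k=2: AG vs TA ✗; k=3: TAG vs TAG ✓; k=4: ATAG vs TAGC ✗; k=5: CATAG vs TAGCC ✗; k=6: TCATAG vs TAGCCA ✗; k=7: CTCATAG vs TAGCCAA ✗.
Only k = 3 is perfect, so the longest perfect 3' overlap is 3.

Longest perfect overlap: 3 complementary base pairs; significant dimer risk (threshold 3).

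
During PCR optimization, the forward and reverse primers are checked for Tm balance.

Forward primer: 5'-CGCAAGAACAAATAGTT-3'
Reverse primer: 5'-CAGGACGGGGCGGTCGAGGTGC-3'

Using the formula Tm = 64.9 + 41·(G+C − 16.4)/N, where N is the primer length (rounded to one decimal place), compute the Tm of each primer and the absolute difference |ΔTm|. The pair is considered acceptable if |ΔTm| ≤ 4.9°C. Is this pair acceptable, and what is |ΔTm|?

Forward: G+C = 6, N = 17 → Tm = 64.9 + 41·(6 − 16.4)/17 = 39.8°C.
Reverse: G+C = 17, N = 22 → Tm = 64.9 + 41·(17 − 16.4)/22 = 66.0°C.
|ΔTm| = |39.8 − 66.0| = 26.2°C, > 4.9°C.

|ΔTm| = 26.2°C; the pair is not acceptable.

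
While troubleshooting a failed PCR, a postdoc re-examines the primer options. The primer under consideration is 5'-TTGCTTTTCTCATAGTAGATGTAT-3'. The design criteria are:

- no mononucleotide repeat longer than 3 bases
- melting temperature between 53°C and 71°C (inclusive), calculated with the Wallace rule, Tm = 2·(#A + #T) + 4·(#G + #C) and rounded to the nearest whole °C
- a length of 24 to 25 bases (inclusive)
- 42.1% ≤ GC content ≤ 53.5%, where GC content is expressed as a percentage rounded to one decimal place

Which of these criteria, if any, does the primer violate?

Fails: homopolymer run, GC content.

Base counts: A=5, T=12, G=4, C=3 (length 24).
homopolymer run: longest run = 4, exceeds 3 ✗
Tm: Tm = 2·17 + 4·7 = 62°C ✓
length: length 24 ✓
GC content: GC 7/24 = 29.2%, outside 42.1–53.5% ✗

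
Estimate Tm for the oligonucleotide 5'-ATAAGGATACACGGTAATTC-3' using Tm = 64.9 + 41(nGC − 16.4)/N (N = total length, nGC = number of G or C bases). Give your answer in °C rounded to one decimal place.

Base counts: A=8, T=5, G=4, C=3; G+C = 7, N = 20.
Tm = 64.9 + 41·(7 − 16.4)/20 = 64.9 + -385.40/20 = 45.6°C.

45.6°C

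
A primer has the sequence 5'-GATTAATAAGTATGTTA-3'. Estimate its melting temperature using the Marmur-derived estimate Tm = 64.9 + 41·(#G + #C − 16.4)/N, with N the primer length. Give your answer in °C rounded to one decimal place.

Base counts: A=7, T=7, G=3, C=0; G+C = 3, N = 17.
Tm = 64.9 + 41·(3 − 16.4)/17 = 64.9 + -549.40/17 = 32.6°C.

32.6°C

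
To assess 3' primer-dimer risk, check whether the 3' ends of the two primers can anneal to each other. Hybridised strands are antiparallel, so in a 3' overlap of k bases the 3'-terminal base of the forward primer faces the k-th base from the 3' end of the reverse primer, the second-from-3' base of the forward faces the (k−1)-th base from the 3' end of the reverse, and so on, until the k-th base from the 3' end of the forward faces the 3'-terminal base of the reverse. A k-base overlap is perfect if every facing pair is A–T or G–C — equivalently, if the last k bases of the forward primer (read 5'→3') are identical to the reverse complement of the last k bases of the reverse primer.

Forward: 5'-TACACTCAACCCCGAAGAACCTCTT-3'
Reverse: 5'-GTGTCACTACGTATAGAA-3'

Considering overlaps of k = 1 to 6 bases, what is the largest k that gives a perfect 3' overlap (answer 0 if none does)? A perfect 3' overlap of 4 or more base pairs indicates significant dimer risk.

Last 6 bases (5'→3') — forward …CCTCTT, reverse …ATAGAA.
Reverse complement of the reverse primer's last 6 bases: TTCTAT; its first k bases are the reverse complement of the reverse primer's last k bases, so a perfect k-base overlap needs the forward primer's last k bases to equal them.
Comparing (forward last k vs required): k=1: T vs T ✓; k=2: TT vs TT ✓; k=3: CTT vs TTC ✗; k=4: TCTT vs TTCT ✗; k=5: CTCTT vs TTCTA ✗; k=6: CCTCTT vs TTCTAT ✗.
Perfect overlaps at k = 1, 2; the largest is 2.

Longest perfect overlap: 2 complementary base pairs; below the dimer-risk threshold (threshold 4).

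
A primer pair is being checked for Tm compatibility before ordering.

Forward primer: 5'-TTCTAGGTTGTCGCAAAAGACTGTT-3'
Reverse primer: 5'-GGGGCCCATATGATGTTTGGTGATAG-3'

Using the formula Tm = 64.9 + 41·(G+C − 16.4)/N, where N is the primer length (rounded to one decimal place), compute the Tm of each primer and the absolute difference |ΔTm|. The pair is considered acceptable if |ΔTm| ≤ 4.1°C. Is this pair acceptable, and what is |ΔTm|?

|ΔTm| = 5.1°C; the pair is not acceptable.

Forward: G+C = 10, N = 25 → Tm = 64.9 + 41·(10 − 16.4)/25 = 54.4°C.
Reverse: G+C = 13, N = 26 → Tm = 64.9 + 41·(13 − 16.4)/26 = 59.5°C.
|ΔTm| = |54.4 − 59.5| = 5.1°C, > 4.1°C.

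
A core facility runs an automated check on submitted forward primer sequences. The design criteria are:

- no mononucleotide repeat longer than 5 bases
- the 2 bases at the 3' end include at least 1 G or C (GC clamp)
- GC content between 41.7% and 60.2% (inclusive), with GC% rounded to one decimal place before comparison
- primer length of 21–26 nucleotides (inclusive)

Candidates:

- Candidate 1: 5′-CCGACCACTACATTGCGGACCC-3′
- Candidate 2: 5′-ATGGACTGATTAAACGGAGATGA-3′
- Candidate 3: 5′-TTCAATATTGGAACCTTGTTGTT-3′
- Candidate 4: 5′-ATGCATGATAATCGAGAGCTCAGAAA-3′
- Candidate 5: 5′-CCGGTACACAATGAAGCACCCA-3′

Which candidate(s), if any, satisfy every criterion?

Candidate 5 only.

Candidate 1 (22 nt, A=5 T=3 G=4 C=10): longest run = 3 ✓; 3' end CC has 2 G/C ✓; GC 14/22 = 63.6%, outside 41.7–60.2% ✗; length 22 ✓ — fails.
Candidate 2 (23 nt, A=9 T=5 G=7 C=2): longest run = 3 ✓; 3' end GA has 1 G/C ✓; GC 9/23 = 39.1%, outside 41.7–60.2% ✗; length 23 ✓ — fails.
Candidate 3 (23 nt, A=5 T=11 G=4 C=3): longest run = 2 ✓; 3' end TT has 0 G/C, need ≥1 ✗; GC 7/23 = 30.4%, outside 41.7–60.2% ✗; length 23 ✓ — fails.
Candidate 4 (26 nt, A=11 T=5 G=6 C=4): longest run = 3 ✓; 3' end AA has 0 G/C, need ≥1 ✗; GC 10/26 = 38.5%, outside 41.7–60.2% ✗; length 26 ✓ — fails.
Candidate 5 (22 nt, A=8 T=2 G=4 C=8): longest run = 3 ✓; 3' end CA has 1 G/C ✓; GC 12/22 = 54.5% ✓; length 22 ✓ — passes.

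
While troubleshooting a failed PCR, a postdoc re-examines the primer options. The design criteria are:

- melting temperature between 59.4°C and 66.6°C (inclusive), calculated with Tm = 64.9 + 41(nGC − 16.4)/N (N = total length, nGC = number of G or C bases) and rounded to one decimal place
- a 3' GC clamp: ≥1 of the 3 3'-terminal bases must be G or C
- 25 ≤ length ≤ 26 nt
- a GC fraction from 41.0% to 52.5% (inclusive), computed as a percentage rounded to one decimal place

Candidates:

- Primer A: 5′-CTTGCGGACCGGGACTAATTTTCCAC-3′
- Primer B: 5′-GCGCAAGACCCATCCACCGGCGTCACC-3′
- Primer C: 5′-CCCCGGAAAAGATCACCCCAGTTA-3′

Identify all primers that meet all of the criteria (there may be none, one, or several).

Primer A (26 nt, A=5 T=7 G=6 C=8): Tm = 64.9 + 41·(14 − 16.4)/26 = 61.1°C ✓; 3' end CAC has 2 G/C ✓; length 26 ✓; GC 14/26 = 53.8%, outside 41.0–52.5% ✗ — fails.
Primer B (27 nt, A=6 T=2 G=6 C=13): Tm = 64.9 + 41·(19 − 16.4)/27 = 68.8°C, outside 59.4–66.6°C ✗; 3' end ACC has 2 G/C ✓; length 27, outside 25–26 ✗; GC 19/27 = 70.4%, outside 41.0–52.5% ✗ — fails.
Primer C (24 nt, A=8 T=3 G=4 C=9): Tm = 64.9 + 41·(13 − 16.4)/24 = 59.1°C, outside 59.4–66.6°C ✗; 3' end TTA has 0 G/C, need ≥1 ✗; length 24, outside 25–26 ✗; GC 13/24 = 54.2%, outside 41.0–52.5% ✗ — fails.

None of the candidates satisfy all criteria.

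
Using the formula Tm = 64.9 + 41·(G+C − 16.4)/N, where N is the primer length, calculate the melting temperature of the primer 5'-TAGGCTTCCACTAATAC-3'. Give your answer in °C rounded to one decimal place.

42.2°C

Base counts: A=5, T=5, G=2, C=5; G+C = 7, N = 17.
Tm = 64.9 + 41·(7 − 16.4)/17 = 64.9 + -385.40/17 = 42.2°C.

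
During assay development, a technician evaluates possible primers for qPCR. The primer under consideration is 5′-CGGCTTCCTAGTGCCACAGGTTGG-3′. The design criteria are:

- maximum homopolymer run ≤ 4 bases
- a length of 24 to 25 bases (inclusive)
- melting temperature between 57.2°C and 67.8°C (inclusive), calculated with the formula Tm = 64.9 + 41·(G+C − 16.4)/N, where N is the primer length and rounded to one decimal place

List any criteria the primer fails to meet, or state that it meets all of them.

Base counts: A=3, T=6, G=8, C=7 (length 24).
homopolymer run: longest run = 2 ✓
length: length 24 ✓
Tm: Tm = 64.9 + 41·(15 − 16.4)/24 = 62.5°C ✓

Meets all criteria.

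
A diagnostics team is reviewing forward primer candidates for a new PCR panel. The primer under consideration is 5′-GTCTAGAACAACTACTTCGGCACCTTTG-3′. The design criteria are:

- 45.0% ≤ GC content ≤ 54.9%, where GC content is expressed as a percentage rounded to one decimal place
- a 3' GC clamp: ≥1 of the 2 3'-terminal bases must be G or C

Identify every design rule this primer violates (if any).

Base counts: A=7, T=8, G=5, C=8 (length 28).
GC content: GC 13/28 = 46.4% ✓
GC clamp: 3' end TG has 1 G/C ✓

Meets all criteria.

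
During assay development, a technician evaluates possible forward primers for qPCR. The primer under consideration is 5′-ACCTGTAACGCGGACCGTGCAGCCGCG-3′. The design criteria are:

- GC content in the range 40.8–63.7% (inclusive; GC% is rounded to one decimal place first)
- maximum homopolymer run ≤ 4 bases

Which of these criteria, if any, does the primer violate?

Fails: GC content.

Base counts: A=5, T=3, G=9, C=10 (length 27).
GC content: GC 19/27 = 70.4%, outside 40.8–63.7% ✗
homopolymer run: longest run = 2 ✓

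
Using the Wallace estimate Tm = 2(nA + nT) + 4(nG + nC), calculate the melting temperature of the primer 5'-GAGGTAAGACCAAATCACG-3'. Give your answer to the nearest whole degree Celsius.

Base counts: A=8, T=2, G=5, C=4 (length 19).
Tm = 2·(8+2) + 4·(5+4) = 2·10 + 4·9 = 20 + 36 = 56°C.

56°C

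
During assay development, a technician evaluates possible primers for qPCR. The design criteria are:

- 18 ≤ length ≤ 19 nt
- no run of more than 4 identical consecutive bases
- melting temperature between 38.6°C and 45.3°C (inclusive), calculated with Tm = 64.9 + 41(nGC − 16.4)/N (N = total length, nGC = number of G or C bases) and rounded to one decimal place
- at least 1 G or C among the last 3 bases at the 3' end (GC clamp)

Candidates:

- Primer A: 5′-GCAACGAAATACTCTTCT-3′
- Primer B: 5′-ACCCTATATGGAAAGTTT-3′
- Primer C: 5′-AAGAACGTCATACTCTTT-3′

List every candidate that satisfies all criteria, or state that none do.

Primer A (18 nt, A=6 T=5 G=2 C=5): length 18 ✓; longest run = 3 ✓; Tm = 64.9 + 41·(7 − 16.4)/18 = 43.5°C ✓; 3' end TCT has 1 G/C ✓ — passes.
Primer B (18 nt, A=6 T=6 G=3 C=3): length 18 ✓; longest run = 3 ✓; Tm = 64.9 + 41·(6 − 16.4)/18 = 41.2°C ✓; 3' end TTT has 0 G/C, need ≥1 ✗ — fails.
Primer C (18 nt, A=6 T=6 G=2 C=4): length 18 ✓; longest run = 3 ✓; Tm = 64.9 + 41·(6 − 16.4)/18 = 41.2°C ✓; 3' end TTT has 0 G/C, need ≥1 ✗ — fails.

Primer A only.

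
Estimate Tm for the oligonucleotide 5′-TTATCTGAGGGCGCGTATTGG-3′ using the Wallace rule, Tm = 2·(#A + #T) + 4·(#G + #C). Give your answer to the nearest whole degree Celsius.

Base counts: A=3, T=7, G=8, C=3 (length 21).
Tm = 2·(3+7) + 4·(8+3) = 2·10 + 4·11 = 20 + 44 = 64°C.

64°C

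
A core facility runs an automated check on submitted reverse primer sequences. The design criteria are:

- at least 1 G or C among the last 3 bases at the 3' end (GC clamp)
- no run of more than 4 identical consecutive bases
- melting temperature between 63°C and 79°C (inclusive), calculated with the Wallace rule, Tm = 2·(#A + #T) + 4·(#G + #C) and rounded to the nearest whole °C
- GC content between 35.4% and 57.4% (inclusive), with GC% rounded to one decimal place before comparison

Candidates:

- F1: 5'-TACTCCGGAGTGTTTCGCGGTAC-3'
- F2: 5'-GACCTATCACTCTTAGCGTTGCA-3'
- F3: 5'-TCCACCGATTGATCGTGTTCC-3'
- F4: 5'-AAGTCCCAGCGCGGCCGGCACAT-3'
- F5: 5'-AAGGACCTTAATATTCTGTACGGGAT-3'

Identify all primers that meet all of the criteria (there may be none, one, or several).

F1, F2, F3 and F5.

F1 (23 nt, A=3 T=7 G=7 C=6): 3' end TAC has 1 G/C ✓; longest run = 3 ✓; Tm = 2·10 + 4·13 = 72°C ✓; GC 13/23 = 56.5% ✓ — passes.
F2 (23 nt, A=5 T=7 G=4 C=7): 3' end GCA has 2 G/C ✓; longest run = 2 ✓; Tm = 2·12 + 4·11 = 68°C ✓; GC 11/23 = 47.8% ✓ — passes.
F3 (21 nt, A=3 T=7 G=4 C=7): 3' end TCC has 2 G/C ✓; longest run = 2 ✓; Tm = 2·10 + 4·11 = 64°C ✓; GC 11/21 = 52.4% ✓ — passes.
F4 (23 nt, A=5 T=2 G=7 C=9): 3' end CAT has 1 G/C ✓; longest run = 3 ✓; Tm = 2·7 + 4·16 = 78°C ✓; GC 16/23 = 69.6%, outside 35.4–57.4% ✗ — fails.
F5 (26 nt, A=8 T=8 G=6 C=4): 3' end GAT has 1 G/C ✓; longest run = 3 ✓; Tm = 2·16 + 4·10 = 72°C ✓; GC 10/26 = 38.5% ✓ — passes.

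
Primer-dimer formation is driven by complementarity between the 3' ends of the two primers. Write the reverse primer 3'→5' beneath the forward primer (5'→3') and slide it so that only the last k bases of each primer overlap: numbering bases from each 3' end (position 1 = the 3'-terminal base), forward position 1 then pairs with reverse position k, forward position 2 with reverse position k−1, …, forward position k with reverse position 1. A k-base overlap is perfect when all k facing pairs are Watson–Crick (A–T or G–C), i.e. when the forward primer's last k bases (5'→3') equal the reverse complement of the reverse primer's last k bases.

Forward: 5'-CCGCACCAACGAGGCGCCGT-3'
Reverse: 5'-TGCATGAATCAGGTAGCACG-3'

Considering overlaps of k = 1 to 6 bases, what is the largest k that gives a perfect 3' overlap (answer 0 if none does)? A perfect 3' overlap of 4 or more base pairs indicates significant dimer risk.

Last 6 bases (5'→3') — forward …CGCCGT, reverse …AGCACG.
Reverse complement of the reverse primer's last 6 bases: CGTGCT; its first k bases are the reverse complement of the reverse primer's last k bases, so a perfect k-base overlap needs the forward primer's last k bases to equal them.
Comparing (forward last k vs required): k=1: T vs C ✗; k=2: GT vs CG ✗; k=3: CGT vs CGT ✓; k=4: CCGT vs CGTG ✗; k=5: GCCGT vs CGTGC ✗; k=6: CGCCGT vs CGTGCT ✗.
Only k = 3 is perfect, so the longest perfect 3' overlap is 3.

Longest perfect overlap: 3 complementary base pairs; below the dimer-risk threshold (threshold 4).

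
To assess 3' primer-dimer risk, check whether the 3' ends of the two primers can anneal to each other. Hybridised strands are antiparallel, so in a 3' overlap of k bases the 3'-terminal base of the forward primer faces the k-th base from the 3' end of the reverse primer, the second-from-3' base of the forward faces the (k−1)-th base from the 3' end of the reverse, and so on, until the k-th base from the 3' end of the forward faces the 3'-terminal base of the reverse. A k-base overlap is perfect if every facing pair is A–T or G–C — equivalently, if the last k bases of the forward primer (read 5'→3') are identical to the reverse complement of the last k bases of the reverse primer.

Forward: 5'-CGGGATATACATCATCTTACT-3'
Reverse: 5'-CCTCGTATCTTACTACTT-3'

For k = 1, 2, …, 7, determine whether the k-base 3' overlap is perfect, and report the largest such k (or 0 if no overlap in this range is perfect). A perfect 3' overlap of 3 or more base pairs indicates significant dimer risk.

Last 7 bases (5'→3') — forward …TCTTACT, reverse …ACTACTT.
Reverse complement of the reverse primer's last 7 bases: AAGTAGT; its first k bases are the reverse complement of the reverse primer's last k bases, so a perfect k-base overlap needs the forward primer's last k bases to equal them.
Comparing (forward last k vs required): k=1: T vs A ✗; k=2: CT vs AA ✗; k=3: ACT vs AAG ✗; k=4: TACT vs AAGT ✗; k=5: TTACT vs AAGTA ✗; k=6: CTTACT vs AAGTAG ✗; k=7: TCTTACT vs AAGTAGT ✗.
No overlap length from 1 to 7 is perfect, so the longest perfect 3' overlap is 0.

Longest perfect overlap: 0 complementary base pairs; below the dimer-risk threshold (threshold 3).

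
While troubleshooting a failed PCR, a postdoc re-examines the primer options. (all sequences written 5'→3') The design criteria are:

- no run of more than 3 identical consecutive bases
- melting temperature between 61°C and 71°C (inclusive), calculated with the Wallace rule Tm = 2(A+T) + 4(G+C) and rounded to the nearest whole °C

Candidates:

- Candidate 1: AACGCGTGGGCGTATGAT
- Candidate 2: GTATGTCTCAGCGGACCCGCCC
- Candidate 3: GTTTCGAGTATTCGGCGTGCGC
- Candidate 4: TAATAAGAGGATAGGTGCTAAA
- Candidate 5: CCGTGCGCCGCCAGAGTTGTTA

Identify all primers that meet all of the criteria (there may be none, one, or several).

Candidate 1 (18 nt, A=4 T=4 G=7 C=3): longest run = 3 ✓; Tm = 2·8 + 4·10 = 56°C, outside 61–71°C ✗ — fails.
Candidate 2 (22 nt, A=3 T=4 G=6 C=9): longest run = 3 ✓; Tm = 2·7 + 4·15 = 74°C, outside 61–71°C ✗ — fails.
Candidate 3 (22 nt, A=2 T=7 G=8 C=5): longest run = 3 ✓; Tm = 2·9 + 4·13 = 70°C ✓ — passes.
Candidate 4 (22 nt, A=10 T=5 G=6 C=1): longest run = 3 ✓; Tm = 2·15 + 4·7 = 58°C, outside 61–71°C ✗ — fails.
Candidate 5 (22 nt, A=3 T=5 G=7 C=7): longest run = 2 ✓; Tm = 2·8 + 4·14 = 72°C, outside 61–71°C ✗ — fails.

Candidate 3 only.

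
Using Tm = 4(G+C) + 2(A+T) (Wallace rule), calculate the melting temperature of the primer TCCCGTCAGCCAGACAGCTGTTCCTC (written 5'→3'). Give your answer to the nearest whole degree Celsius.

Base counts: A=4, T=6, G=5, C=11 (length 26).
Tm = 2·(4+6) + 4·(5+11) = 2·10 + 4·16 = 20 + 64 = 84°C.

84°C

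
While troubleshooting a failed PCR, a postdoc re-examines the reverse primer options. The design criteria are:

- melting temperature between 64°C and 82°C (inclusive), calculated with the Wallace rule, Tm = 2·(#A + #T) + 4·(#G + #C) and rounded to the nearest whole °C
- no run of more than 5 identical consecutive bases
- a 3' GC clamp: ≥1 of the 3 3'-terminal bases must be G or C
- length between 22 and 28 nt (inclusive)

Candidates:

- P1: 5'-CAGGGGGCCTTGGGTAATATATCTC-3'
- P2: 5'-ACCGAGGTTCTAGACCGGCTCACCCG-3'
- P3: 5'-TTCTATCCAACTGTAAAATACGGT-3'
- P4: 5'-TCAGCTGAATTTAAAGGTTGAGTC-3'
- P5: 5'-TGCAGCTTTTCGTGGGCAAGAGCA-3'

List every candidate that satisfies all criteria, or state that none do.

P1 (25 nt, A=5 T=7 G=8 C=5): Tm = 2·12 + 4·13 = 76°C ✓; longest run = 5 ✓; 3' end CTC has 2 G/C ✓; length 25 ✓ — passes.
P2 (26 nt, A=5 T=4 G=7 C=10): Tm = 2·9 + 4·17 = 86°C, outside 64–82°C ✗; longest run = 3 ✓; 3' end CCG has 3 G/C ✓; length 26 ✓ — fails.
P3 (24 nt, A=8 T=8 G=3 C=5): Tm = 2·16 + 4·8 = 64°C ✓; longest run = 4 ✓; 3' end GGT has 2 G/C ✓; length 24 ✓ — passes.
P4 (24 nt, A=7 T=8 G=6 C=3): Tm = 2·15 + 4·9 = 66°C ✓; longest run = 3 ✓; 3' end GTC has 2 G/C ✓; length 24 ✓ — passes.
P5 (24 nt, A=5 T=6 G=8 C=5): Tm = 2·11 + 4·13 = 74°C ✓; longest run = 4 ✓; 3' end GCA has 2 G/C ✓; length 24 ✓ — passes.

P1, P3, P4 and P5.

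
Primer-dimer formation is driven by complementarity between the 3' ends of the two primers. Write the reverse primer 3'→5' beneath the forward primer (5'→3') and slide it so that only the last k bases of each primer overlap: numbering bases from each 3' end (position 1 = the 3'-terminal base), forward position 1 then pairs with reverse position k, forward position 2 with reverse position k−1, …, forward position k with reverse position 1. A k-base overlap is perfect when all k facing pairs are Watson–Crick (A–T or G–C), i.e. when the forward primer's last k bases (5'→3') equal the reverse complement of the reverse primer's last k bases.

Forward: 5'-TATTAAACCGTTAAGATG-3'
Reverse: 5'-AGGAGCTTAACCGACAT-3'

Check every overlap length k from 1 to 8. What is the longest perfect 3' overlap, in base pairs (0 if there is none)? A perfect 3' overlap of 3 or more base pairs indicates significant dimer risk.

Longest perfect overlap: 3 complementary base pairs; significant dimer risk (threshold 3).

Last 8 bases (5'→3') — forward …TTAAGATG, reverse …ACCGACAT.
Reverse complement of the reverse primer's last 8 bases: ATGTCGGT; its first k bases are the reverse complement of the reverse primer's last k bases, so a perfect k-base overlap needs the forward primer's last k bases to equal them.
Comparing (forward last k vs required): k=1: G vs A ✗; k=2: TG vs AT ✗; k=3: ATG vs ATG ✓; k=4: GATG vs ATGT ✗; k=5: AGATG vs ATGTC ✗; k=6: AAGATG vs ATGTCG ✗; k=7: TAAGATG vs ATGTCGG ✗; k=8: TTAAGATG vs ATGTCGGT ✗.
Only k = 3 is perfect, so the longest perfect 3' overlap is 3.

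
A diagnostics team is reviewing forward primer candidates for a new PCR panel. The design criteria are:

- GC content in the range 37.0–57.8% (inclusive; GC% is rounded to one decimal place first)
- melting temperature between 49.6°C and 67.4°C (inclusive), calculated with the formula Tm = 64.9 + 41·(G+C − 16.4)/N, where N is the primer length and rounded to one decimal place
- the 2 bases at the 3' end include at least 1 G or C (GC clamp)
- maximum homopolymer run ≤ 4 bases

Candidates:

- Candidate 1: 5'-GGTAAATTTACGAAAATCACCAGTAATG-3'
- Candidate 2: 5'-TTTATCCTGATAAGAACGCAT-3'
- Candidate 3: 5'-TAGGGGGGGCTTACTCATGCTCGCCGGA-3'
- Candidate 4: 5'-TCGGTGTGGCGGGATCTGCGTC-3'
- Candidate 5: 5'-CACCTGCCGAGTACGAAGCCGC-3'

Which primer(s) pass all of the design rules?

None of the candidates satisfy all criteria.

Candidate 1 (28 nt, A=12 T=7 G=5 C=4): GC 9/28 = 32.1%, outside 37.0–57.8% ✗; Tm = 64.9 + 41·(9 − 16.4)/28 = 54.1°C ✓; 3' end TG has 1 G/C ✓; longest run = 4 ✓ — fails.
Candidate 2 (21 nt, A=7 T=7 G=3 C=4): GC 7/21 = 33.3%, outside 37.0–57.8% ✗; Tm = 64.9 + 41·(7 − 16.4)/21 = 46.5°C, outside 49.6–67.4°C ✗; 3' end AT has 0 G/C, need ≥1 ✗; longest run = 3 ✓ — fails.
Candidate 3 (28 nt, A=4 T=6 G=11 C=7): GC 18/28 = 64.3%, outside 37.0–57.8% ✗; Tm = 64.9 + 41·(18 − 16.4)/28 = 67.2°C ✓; 3' end GA has 1 G/C ✓; longest run = 7, exceeds 4 ✗ — fails.
Candidate 4 (22 nt, A=1 T=6 G=10 C=5): GC 15/22 = 68.2%, outside 37.0–57.8% ✗; Tm = 64.9 + 41·(15 − 16.4)/22 = 62.3°C ✓; 3' end TC has 1 G/C ✓; longest run = 3 ✓ — fails.
Candidate 5 (22 nt, A=5 T=2 G=6 C=9): GC 15/22 = 68.2%, outside 37.0–57.8% ✗; Tm = 64.9 + 41·(15 − 16.4)/22 = 62.3°C ✓; 3' end GC has 2 G/C ✓; longest run = 2 ✓ — fails.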